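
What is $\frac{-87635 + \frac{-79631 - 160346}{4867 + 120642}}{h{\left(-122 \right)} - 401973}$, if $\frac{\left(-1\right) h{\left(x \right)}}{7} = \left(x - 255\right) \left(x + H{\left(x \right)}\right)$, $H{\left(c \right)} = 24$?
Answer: $\frac{10999221192}{82910617855} \approx 0.13266$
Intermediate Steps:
$h{\left(x \right)} = - 7 \left(-255 + x\right) \left(24 + x\right)$ ($h{\left(x \right)} = - 7 \left(x - 255\right) \left(x + 24\right) = - 7 \left(-255 + x\right) \left(24 + x\right)$)
$\frac{-87635 + \frac{-79631 - 160346}{4867 + 120642}}{h{\left(-122 \right)} - 401973} = \frac{-87635 + \frac{-79631 - 160346}{4867 + 120642}}{\left(42840 - 7 \left(-122\right)^{2} + 1617 \left(-122\right)\right) - 401973} = \frac{-87635 - \frac{239977}{125509}}{\left(42840 - 104188 - 197274\right) - 401973} = \frac{-87635 - \frac{239977}{125509}}{-258622 - 401973} = - \frac{10999221192}{125509 \left(-660595\right)} = \left(- \frac{10999221192}{125509}\right) \left(- \frac{1}{660595}\right) = \frac{10999221192}{82910617855}$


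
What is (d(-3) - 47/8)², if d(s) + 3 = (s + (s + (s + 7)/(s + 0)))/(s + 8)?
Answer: 1540081/14400 ≈ 106.95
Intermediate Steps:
d(s) = -3 + (2*s + (7 + s)/s)/(8 + s) (d(s) = -3 + (s + (s + (s + 7)/(s + 0)))/(s + 8) = -3 + (s + (s + (7 + s)/s))/(8 + s) = -3 + (2*s + (7 + s)/s)/(8 + s))
(d(-3) - 47/8)² = ((7 - 1*(-3)² - 23*(-3))/((-3)*(8 - 3)) - 47/8)² = (-⅓*(7 - 1*9 + 69)/5 - 47*⅛)² = (-⅓*⅕*(7 - 9 + 69) - 47/8)² = (-⅓*⅕*67 - 47/8)² = (-67/15 - 47/8)² = (-1241/120)² = 1540081/14400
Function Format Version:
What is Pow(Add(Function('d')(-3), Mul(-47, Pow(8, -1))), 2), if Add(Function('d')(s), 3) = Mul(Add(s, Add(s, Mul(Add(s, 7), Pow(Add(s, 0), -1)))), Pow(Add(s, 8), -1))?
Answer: Rational(1540081, 14400) ≈ 106.95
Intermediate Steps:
Function('d')(s) = Add(-3, Mul(Pow(Add(8, s), -1), Add(Mul(2, s), Mul(Pow(s, -1), Add(7, s))))) (Function('d')(s) = Add(-3, Mul(Add(s, Add(s, Mul(Add(s, 7), Pow(Add(s, 0), -1)))), Pow(Add(s, 8), -1))) = Add(-3, Mul(Add(s, Add(s, Mul(Add(7, s), Pow(s, -1)))), Pow(Add(8, s), -1))) = Add(-3, Mul(Add(s, Add(s, Mul(Pow(s, -1), Add(7, s)))), Pow(Add(8, s), -1))) = Add(-3, Mul(Add(Mul(2, s), Mul(Pow(s, -1), Add(7, s))), Pow(Add(8, s), -1))) = Add(-3, Mul(Pow(Add(8, s), -1), Add(Mul(2, s), Mul(Pow(s, -1), Add(7, s))))))
Pow(Add(Function('d')(-3), Mul(-47, Pow(8, -1))), 2) = Pow(Add(Mul(Pow(-3, -1), Pow(Add(8, -3), -1), Add(7, Mul(-1, Pow(-3, 2)), Mul(-23, -3))), Mul(-47, Pow(8, -1))), 2) = Pow(Add(Mul(Rational(-1, 3), Pow(5, -1), Add(7, Mul(-1, 9), 69)), Mul(-47, Rational(1, 8))), 2) = Pow(Add(Mul(Rational(-1, 3), Rational(1, 5), Add(7, -9, 69)), Rational(-47, 8)), 2) = Pow(Add(Mul(Rational(-1, 3), Rational(1, 5), 67), Rational(-47, 8)), 2) = Pow(Add(Rational(-67, 15), Rational(-47, 8)), 2) = Pow(Rational(-1241, 120), 2) = Rational(1540081, 14400)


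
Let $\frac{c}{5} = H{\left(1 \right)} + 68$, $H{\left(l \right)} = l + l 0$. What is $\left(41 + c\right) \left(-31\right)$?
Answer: $-11966$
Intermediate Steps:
$H{\left(l \right)} = l$ ($H{\left(l \right)} = l + 0 = l$)
$c = 345$ ($c = 5 \left(1 + 68\right) = 5 \cdot 69 = 345$)
$\left(41 + c\right) \left(-31\right) = \left(41 + 345\right) \left(-31\right) = 386 \left(-31\right) = -11966$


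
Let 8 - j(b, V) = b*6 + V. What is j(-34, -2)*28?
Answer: 5992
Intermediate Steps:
j(b, V) = 8 - V - 6*b (j(b, V) = 8 - (b*6 + V) = 8 - (6*b + V) = 8 - (V + 6*b) = 8 + (-V - 6*b) = 8 - V - 6*b)
j(-34, -2)*28 = (8 - 1*(-2) - 6*(-34))*28 = (8 + 2 + 204)*28 = 214*28 = 5992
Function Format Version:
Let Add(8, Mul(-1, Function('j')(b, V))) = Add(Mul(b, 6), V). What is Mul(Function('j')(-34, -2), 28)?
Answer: 5992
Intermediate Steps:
Function('j')(b, V) = Add(8, Mul(-1, V), Mul(-6, b)) (Function('j')(b, V) = Add(8, Mul(-1, Add(Mul(b, 6), V))) = Add(8, Mul(-1, Add(Mul(6, b), V))) = Add(8, Mul(-1, Add(V, Mul(6, b)))) = Add(8, Add(Mul(-1, V), Mul(-6, b))) = Add(8, Mul(-1, V), Mul(-6, b)))
Mul(Function('j')(-34, -2), 28) = Mul(Add(8, Mul(-1, -2), Mul(-6, -34)), 28) = Mul(Add(8, 2, 204), 28) = Mul(214, 28) = 5992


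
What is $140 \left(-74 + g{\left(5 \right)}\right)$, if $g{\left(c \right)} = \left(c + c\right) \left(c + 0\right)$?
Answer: $-3360$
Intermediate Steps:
$g{\left(c \right)} = 2 c^{2}$ ($g{\left(c \right)} = 2 c c = 2 c^{2}$)
$140 \left(-74 + g{\left(5 \right)}\right) = 140 \left(-74 + 2 \cdot 5^{2}\right) = 140 \left(-74 + 2 \cdot 25\right) = 140 \left(-74 + 50\right) = 140 \left(-24\right) = -3360$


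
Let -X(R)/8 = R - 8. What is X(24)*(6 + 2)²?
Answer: -8192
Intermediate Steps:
X(R) = 64 - 8*R (X(R) = -8*(R - 8) = -8*(-8 + R) = 64 - 8*R)
X(24)*(6 + 2)² = (64 - 8*24)*(6 + 2)² = (64 - 192)*8² = -128*64 = -8192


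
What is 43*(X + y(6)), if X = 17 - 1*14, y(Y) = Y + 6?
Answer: 645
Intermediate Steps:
y(Y) = 6 + Y
X = 3 (X = 17 - 14 = 3)
43*(X + y(6)) = 43*(3 + (6 + 6)) = 43*(3 + 12) = 43*15 = 645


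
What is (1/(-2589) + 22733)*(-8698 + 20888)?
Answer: 717451421840/2589 ≈ 2.7712e+8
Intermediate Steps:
(1/(-2589) + 22733)*(-8698 + 20888) = (-1/2589 + 22733)*12190 = (58855736/2589)*12190 = 717451421840/2589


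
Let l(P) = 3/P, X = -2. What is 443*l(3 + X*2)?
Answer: -1329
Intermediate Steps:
443*l(3 + X*2) = 443*(3/(3 - 2*2)) = 443*(3/(3 - 4)) = 443*(3/(-1)) = 443*(3*(-1)) = 443*(-3) = -1329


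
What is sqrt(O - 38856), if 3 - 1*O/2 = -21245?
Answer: 2*sqrt(910) ≈ 60.332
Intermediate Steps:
O = 42496 (O = 6 - 2*(-21245) = 6 + 42490 = 42496)
sqrt(O - 38856) = sqrt(42496 - 38856) = sqrt(3640) = 2*sqrt(910)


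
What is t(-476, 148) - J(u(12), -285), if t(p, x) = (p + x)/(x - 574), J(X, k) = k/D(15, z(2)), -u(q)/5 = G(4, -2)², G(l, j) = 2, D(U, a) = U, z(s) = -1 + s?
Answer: 4211/213 ≈ 19.770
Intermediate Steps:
u(q) = -20 (u(q) = -5*2² = -5*4 = -20)
J(X, k) = k/15
t(p, x) = (p + x)/(-574 + x)
t(-476, 148) - J(u(12), -285) = (-476 + 148)/(-574 + 148) - (-285)/15 = -328/(-426) - 1*(-19) = -1/426*(-328) + 19 = 164/213 + 19 = 4211/213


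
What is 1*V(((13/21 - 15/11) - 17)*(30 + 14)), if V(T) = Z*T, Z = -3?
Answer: 16396/7 ≈ 2342.3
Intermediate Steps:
V(T) = -3*T
1*V(((13/21 - 15/11) - 17)*(30 + 14)) = 1*(-3*((13/21 - 15/11) - 17)*(30 + 14)) = 1*(-3*((13*(1/21) - 15*1/11) - 17)*44) = 1*(-3*((13/21 - 15/11) - 17)*44) = 1*(-3*(-172/231 - 17)*44) = 1*(-(-4099)*44/77) = 1*(-3*(-16396/21)) = 1*(16396/7) = 16396/7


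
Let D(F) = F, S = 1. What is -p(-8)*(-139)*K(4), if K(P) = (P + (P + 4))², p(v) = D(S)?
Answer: 20016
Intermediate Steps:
p(v) = 1
K(P) = (4 + 2*P)² (K(P) = (P + (4 + P))² = (4 + 2*P)²)
-p(-8)*(-139)*K(4) = -1*(-139)*4*(2 + 4)² = -(-139)*4*6² = -(-139)*4*36 = -(-139)*144 = -1*(-20016) = 20016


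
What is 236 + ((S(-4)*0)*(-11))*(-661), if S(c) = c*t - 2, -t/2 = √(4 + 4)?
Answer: 236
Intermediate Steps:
t = -4*√2 (t = -2*√(4 + 4) = -4*√2 ≈ -5.6569)
S(c) = -2 - 4*c*√2 (S(c) = c*(-4*√2) - 2 = -4*c*√2 - 2 = -2 - 4*c*√2)
236 + ((S(-4)*0)*(-11))*(-661) = 236 + (((-2 - 4*(-4)*√2)*0)*(-11))*(-661) = 236 + (((-2 + 16*√2)*0)*(-11))*(-661) = 236 + (0*(-11))*(-661) = 236 + 0*(-661) = 236 + 0 = 236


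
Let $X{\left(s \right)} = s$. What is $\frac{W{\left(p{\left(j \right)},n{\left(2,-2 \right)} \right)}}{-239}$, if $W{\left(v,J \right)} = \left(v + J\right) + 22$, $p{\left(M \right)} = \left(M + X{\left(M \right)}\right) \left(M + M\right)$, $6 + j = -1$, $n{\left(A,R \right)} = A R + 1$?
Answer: $- \frac{215}{239} \approx -0.89958$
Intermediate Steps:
$n{\left(A,R \right)} = 1 + A R$
$j = -7$ ($j = -6 - 1 = -7$)
$p{\left(M \right)} = 4 M^{2}$ ($p{\left(M \right)} = \left(M + M\right) \left(M + M\right) = 2 M 2 M = 4 M^{2}$)
$W{\left(v,J \right)} = 22 + J + v$ ($W{\left(v,J \right)} = \left(J + v\right) + 22 = 22 + J + v$)
$\frac{W{\left(p{\left(j \right)},n{\left(2,-2 \right)} \right)}}{-239} = \frac{22 + \left(1 + 2 \left(-2\right)\right) + 4 \left(-7\right)^{2}}{-239} = - \frac{22 + \left(1 - 4\right) + 4 \cdot 49}{239} = - \frac{22 - 3 + 196}{239} = \left(- \frac{1}{239}\right) 215 = - \frac{215}{239}$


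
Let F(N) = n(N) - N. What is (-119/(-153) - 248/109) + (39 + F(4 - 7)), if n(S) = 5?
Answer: 44638/981 ≈ 45.503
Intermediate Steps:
F(N) = 5 - N
(-119/(-153) - 248/109) + (39 + F(4 - 7)) = (-119/(-153) - 248/109) + (39 + (5 - (4 - 7))) = (-119*(-1/153) - 248*1/109) + (39 + (5 - 1*(-3))) = (7/9 - 248/109) + (39 + (5 + 3)) = -1469/981 + (39 + 8) = -1469/981 + 47 = 44638/981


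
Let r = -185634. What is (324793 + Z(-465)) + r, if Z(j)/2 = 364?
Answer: 139887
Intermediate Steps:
Z(j) = 728 (Z(j) = 2*364 = 728)
(324793 + Z(-465)) + r = (324793 + 728) - 185634 = 325521 - 185634 = 139887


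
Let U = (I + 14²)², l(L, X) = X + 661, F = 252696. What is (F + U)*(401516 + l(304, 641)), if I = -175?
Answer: 101968140066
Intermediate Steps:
l(L, X) = 661 + X
U = 441 (U = (-175 + 14²)² = (-175 + 196)² = 21² = 441)
(F + U)*(401516 + l(304, 641)) = (252696 + 441)*(401516 + (661 + 641)) = 253137*(401516 + 1302) = 253137*402818 = 101968140066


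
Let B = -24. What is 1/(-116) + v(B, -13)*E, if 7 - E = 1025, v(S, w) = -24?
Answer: 2834111/116 ≈ 24432.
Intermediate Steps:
E = -1018 (E = 7 - 1*1025 = 7 - 1025 = -1018)
1/(-116) + v(B, -13)*E = 1/(-116) - 24*(-1018) = -1/116 + 24432 = 2834111/116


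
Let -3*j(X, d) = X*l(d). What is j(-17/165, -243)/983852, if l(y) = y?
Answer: -459/54111860 ≈ -8.4824e-6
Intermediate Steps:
j(X, d) = -X*d/3
j(-17/165, -243)/983852 = -⅓*(-17/165)*(-243)/983852 = -⅓*(-17*1/165)*(-243)*(1/983852) = -⅓*(-17/165)*(-243)*(1/983852) = -459/55*1/983852 = -459/54111860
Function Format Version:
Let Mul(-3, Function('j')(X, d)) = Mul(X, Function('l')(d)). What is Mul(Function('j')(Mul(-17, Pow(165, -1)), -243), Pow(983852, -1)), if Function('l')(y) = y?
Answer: Rational(-459, 54111860) ≈ -8.4824e-6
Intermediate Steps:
Function('j')(X, d) = Mul(Rational(-1, 3), X, d) (Function('j')(X, d) = Mul(Rational(-1, 3), Mul(X, d)) = Mul(Rational(-1, 3), X, d))
Mul(Function('j')(Mul(-17, Pow(165, -1)), -243), Pow(983852, -1)) = Mul(Mul(Rational(-1, 3), Mul(-17, Pow(165, -1)), -243), Pow(983852, -1)) = Mul(Mul(Rational(-1, 3), Mul(-17, Rational(1, 165)), -243), Rational(1, 983852)) = Mul(Mul(Rational(-1, 3), Rational(-17, 165), -243), Rational(1, 983852)) = Mul(Rational(-459, 55), Rational(1, 983852)) = Rational(-459, 54111860)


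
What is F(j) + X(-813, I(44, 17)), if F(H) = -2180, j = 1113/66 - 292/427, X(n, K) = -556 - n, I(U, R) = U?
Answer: -1923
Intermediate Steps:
j = 151993/9394 (j = 1113*(1/66) - 292*1/427 = 371/22 - 292/427 = 151993/9394 ≈ 16.180)
F(j) + X(-813, I(44, 17)) = -2180 + (-556 - 1*(-813)) = -2180 + (-556 + 813) = -2180 + 257 = -1923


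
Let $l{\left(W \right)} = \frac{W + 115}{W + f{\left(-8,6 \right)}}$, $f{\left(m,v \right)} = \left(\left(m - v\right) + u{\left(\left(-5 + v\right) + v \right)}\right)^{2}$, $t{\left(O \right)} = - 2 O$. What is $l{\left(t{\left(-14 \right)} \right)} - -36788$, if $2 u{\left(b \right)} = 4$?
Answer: $\frac{6327679}{172} \approx 36789.0$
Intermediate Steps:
$u{\left(b \right)} = 2$ ($u{\left(b \right)} = \frac{1}{2} \cdot 4 = 2$)
$f{\left(m,v \right)} = \left(2 + m - v\right)^{2}$ ($f{\left(m,v \right)} = \left(\left(m - v\right) + 2\right)^{2} = \left(2 + m - v\right)^{2}$)
$l{\left(W \right)} = \frac{115 + W}{144 + W}$ ($l{\left(W \right)} = \frac{W + 115}{W + \left(2 - 8 - 6\right)^{2}} = \frac{115 + W}{W + \left(2 - 8 - 6\right)^{2}} = \frac{115 + W}{W + \left(-12\right)^{2}} = \frac{115 + W}{W + 144} = \frac{115 + W}{144 + W}$)
$l{\left(t{\left(-14 \right)} \right)} - -36788 = \frac{115 - -28}{144 - -28} - -36788 = \frac{115 + 28}{144 + 28} + 36788 = \frac{1}{172} \cdot 143 + 36788 = \frac{143}{172} + 36788 = \frac{6327679}{172}$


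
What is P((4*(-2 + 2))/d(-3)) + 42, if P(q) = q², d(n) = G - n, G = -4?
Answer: 42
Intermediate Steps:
d(n) = -4 - n
P((4*(-2 + 2))/d(-3)) + 42 = ((4*(-2 + 2))/(-4 - 1*(-3)))² + 42 = ((4*0)/(-4 + 3))² + 42 = (0/(-1))² + 42 = (0*(-1))² + 42 = 0² + 42 = 0 + 42 = 42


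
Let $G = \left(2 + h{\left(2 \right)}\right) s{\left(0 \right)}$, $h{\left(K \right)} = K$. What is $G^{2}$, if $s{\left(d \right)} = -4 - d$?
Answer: $256$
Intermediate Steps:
$G = -16$ ($G = \left(2 + 2\right) \left(-4 - 0\right) = 4 \left(-4 + 0\right) = 4 \left(-4\right) = -16$)
$G^{2} = \left(-16\right)^{2} = 256$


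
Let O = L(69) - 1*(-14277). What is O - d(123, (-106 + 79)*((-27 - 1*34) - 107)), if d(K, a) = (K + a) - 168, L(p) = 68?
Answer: 9854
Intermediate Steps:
O = 14345 (O = 68 - 1*(-14277) = 68 + 14277 = 14345)
d(K, a) = -168 + K + a
O - d(123, (-106 + 79)*((-27 - 1*34) - 107)) = 14345 - (-168 + 123 + (-106 + 79)*((-27 - 1*34) - 107)) = 14345 - (-168 + 123 - 27*((-27 - 34) - 107)) = 14345 - (-168 + 123 - 27*(-61 - 107)) = 14345 - (-168 + 123 - 27*(-168)) = 14345 - (-168 + 123 + 4536) = 14345 - 1*4491 = 14345 - 4491 = 9854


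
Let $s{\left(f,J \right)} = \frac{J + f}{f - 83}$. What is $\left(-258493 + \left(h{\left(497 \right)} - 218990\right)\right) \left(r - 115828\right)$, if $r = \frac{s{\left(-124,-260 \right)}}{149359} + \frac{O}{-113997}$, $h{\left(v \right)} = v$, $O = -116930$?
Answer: $\frac{7211850986532189703260}{130536330743} \approx 5.5248 \cdot 10^{10}$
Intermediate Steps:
$s{\left(f,J \right)} = \frac{J + f}{-83 + f}$
$r = \frac{133896488294}{130536330743}$ ($r = \frac{\frac{1}{-83 - 124} \left(-260 - 124\right)}{149359} - \frac{116930}{-113997} = \frac{1}{-207} \left(-384\right) \frac{1}{149359} - - \frac{116930}{113997} = \left(- \frac{1}{207}\right) \left(-384\right) \frac{1}{149359} + \frac{116930}{113997} = \frac{128}{69} \cdot \frac{1}{149359} + \frac{116930}{113997} = \frac{128}{10305771} + \frac{116930}{113997} = \frac{133896488294}{130536330743} \approx 1.0257$)
$\left(-258493 + \left(h{\left(497 \right)} - 218990\right)\right) \left(r - 115828\right) = \left(-258493 + \left(497 - 218990\right)\right) \left(\frac{133896488294}{130536330743} - 115828\right) = \left(-258493 - 218493\right) \left(- \frac{15119628220811910}{130536330743}\right) = \left(-476986\right) \left(- \frac{15119628220811910}{130536330743}\right) = \frac{7211850986532189703260}{130536330743}$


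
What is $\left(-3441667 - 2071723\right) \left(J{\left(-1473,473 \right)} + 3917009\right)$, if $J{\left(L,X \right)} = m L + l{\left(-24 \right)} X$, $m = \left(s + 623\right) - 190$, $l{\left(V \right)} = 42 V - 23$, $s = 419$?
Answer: $-11988039546500$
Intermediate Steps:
$l{\left(V \right)} = -23 + 42 V$
$m = 852$ ($m = \left(419 + 623\right) - 190 = 1042 - 190 = 852$)
$J{\left(L,X \right)} = - 1031 X + 852 L$ ($J{\left(L,X \right)} = 852 L + \left(-23 + 42 \left(-24\right)\right) X = 852 L + \left(-23 - 1008\right) X = 852 L - 1031 X = - 1031 X + 852 L$)
$\left(-3441667 - 2071723\right) \left(J{\left(-1473,473 \right)} + 3917009\right) = \left(-3441667 - 2071723\right) \left(\left(\left(-1031\right) 473 + 852 \left(-1473\right)\right) + 3917009\right) = - 5513390 \left(\left(-487663 - 1254996\right) + 3917009\right) = - 5513390 \left(-1742659 + 3917009\right) = \left(-5513390\right) 2174350 = -11988039546500$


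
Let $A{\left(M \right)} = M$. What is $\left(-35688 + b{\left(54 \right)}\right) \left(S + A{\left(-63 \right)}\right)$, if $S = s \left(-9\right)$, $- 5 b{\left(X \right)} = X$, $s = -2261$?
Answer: $- \frac{3620929284}{5} \approx -7.2419 \cdot 10^{8}$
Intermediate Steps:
$b{\left(X \right)} = - \frac{X}{5}$
$S = 20349$ ($S = \left(-2261\right) \left(-9\right) = 20349$)
$\left(-35688 + b{\left(54 \right)}\right) \left(S + A{\left(-63 \right)}\right) = \left(-35688 - \frac{54}{5}\right) \left(20349 - 63\right) = \left(-35688 - \frac{54}{5}\right) 20286 = \left(- \frac{178494}{5}\right) 20286 = - \frac{3620929284}{5}$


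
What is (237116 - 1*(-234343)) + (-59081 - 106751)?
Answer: 305627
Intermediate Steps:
(237116 - 1*(-234343)) + (-59081 - 106751) = (237116 + 234343) - 165832 = 471459 - 165832 = 305627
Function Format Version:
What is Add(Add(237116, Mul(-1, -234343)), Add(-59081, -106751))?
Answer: 305627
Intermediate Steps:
Add(Add(237116, Mul(-1, -234343)), Add(-59081, -106751)) = Add(Add(237116, 234343), -165832) = Add(471459, -165832) = 305627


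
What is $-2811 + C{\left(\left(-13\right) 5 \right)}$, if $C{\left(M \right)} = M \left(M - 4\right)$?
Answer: $1674$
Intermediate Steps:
$C{\left(M \right)} = M \left(-4 + M\right)$
$-2811 + C{\left(\left(-13\right) 5 \right)} = -2811 + \left(-13\right) 5 \left(-4 - 65\right) = -2811 - 65 \left(-4 - 65\right) = -2811 - -4485 = -2811 + 4485 = 1674$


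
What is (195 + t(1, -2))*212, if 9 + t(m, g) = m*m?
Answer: 39644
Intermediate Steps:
t(m, g) = -9 + m² (t(m, g) = -9 + m*m = -9 + m²)
(195 + t(1, -2))*212 = (195 + (-9 + 1²))*212 = (195 + (-9 + 1))*212 = (195 - 8)*212 = 187*212 = 39644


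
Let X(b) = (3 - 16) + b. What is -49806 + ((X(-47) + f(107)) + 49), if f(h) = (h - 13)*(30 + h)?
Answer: -36939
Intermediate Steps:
f(h) = (-13 + h)*(30 + h)
X(b) = -13 + b
-49806 + ((X(-47) + f(107)) + 49) = -49806 + (((-13 - 47) + (-390 + 107² + 17*107)) + 49) = -49806 + ((-60 + (-390 + 11449 + 1819)) + 49) = -49806 + ((-60 + 12878) + 49) = -49806 + (12818 + 49) = -49806 + 12867 = -36939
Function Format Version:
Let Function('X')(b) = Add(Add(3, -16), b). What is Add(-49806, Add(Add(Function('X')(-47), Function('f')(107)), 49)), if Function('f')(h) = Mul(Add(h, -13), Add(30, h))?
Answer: -36939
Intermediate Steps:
Function('f')(h) = Mul(Add(-13, h), Add(30, h))
Function('X')(b) = Add(-13, b)
Add(-49806, Add(Add(Function('X')(-47), Function('f')(107)), 49)) = Add(-49806, Add(Add(Add(-13, -47), Add(-390, Pow(107, 2), Mul(17, 107))), 49)) = Add(-49806, Add(Add(-60, Add(-390, 11449, 1819)), 49)) = Add(-49806, Add(Add(-60, 12878), 49)) = Add(-49806, Add(12818, 49)) = Add(-49806, 12867) = -36939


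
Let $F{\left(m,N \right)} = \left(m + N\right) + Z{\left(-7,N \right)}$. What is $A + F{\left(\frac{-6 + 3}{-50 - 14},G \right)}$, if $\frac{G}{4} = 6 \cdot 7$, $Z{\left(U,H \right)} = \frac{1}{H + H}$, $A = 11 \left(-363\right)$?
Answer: $- \frac{5140733}{1344} \approx -3824.9$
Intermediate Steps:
$A = -3993$
$Z{\left(U,H \right)} = \frac{1}{2 H}$
$G = 168$ ($G = 4 \cdot 6 \cdot 7 = 4 \cdot 42 = 168$)
$F{\left(m,N \right)} = N + m + \frac{1}{2 N}$ ($F{\left(m,N \right)} = \left(m + N\right) + \frac{1}{2 N} = \left(N + m\right) + \frac{1}{2 N} = N + m + \frac{1}{2 N}$)
$A + F{\left(\frac{-6 + 3}{-50 - 14},G \right)} = -3993 + \left(168 + \frac{-6 + 3}{-50 - 14} + \frac{1}{2 \cdot 168}\right) = -3993 + \left(168 - \frac{3}{-64} + \frac{1}{2} \cdot \frac{1}{168}\right) = -3993 + \left(168 - - \frac{3}{64} + \frac{1}{336}\right) = -3993 + \left(168 + \frac{3}{64} + \frac{1}{336}\right) = -3993 + \frac{225859}{1344} = - \frac{5140733}{1344}$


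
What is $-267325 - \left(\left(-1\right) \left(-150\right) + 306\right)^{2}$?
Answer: $-475261$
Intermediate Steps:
$-267325 - \left(\left(-1\right) \left(-150\right) + 306\right)^{2} = -267325 - \left(150 + 306\right)^{2} = -267325 - 456^{2} = -267325 - 207936 = -475261$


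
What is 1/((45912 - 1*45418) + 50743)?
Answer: 1/51237 ≈ 1.9517e-5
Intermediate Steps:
1/((45912 - 1*45418) + 50743) = 1/((45912 - 45418) + 50743) = 1/(494 + 50743) = 1/51237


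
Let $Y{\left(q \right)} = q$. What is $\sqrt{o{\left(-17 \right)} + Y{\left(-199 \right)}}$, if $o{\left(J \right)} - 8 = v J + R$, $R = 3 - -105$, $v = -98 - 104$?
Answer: $\sqrt{3351} \approx 57.888$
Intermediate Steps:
$v = -202$ ($v = -98 - 104 = -202$)
$R = 108$ ($R = 3 + 105 = 108$)
$o{\left(J \right)} = 116 - 202 J$ ($o{\left(J \right)} = 8 - \left(-108 + 202 J\right) = 116 - 202 J$)
$\sqrt{o{\left(-17 \right)} + Y{\left(-199 \right)}} = \sqrt{\left(116 - -3434\right) - 199} = \sqrt{\left(116 + 3434\right) - 199} = \sqrt{3550 - 199} = \sqrt{3351}$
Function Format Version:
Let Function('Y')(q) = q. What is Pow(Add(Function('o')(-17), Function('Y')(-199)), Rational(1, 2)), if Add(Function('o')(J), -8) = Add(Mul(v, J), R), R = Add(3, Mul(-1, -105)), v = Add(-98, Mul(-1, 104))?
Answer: Pow(3351, Rational(1, 2)) ≈ 57.888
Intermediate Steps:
v = -202 (v = Add(-98, -104) = -202)
R = 108 (R = Add(3, 105) = 108)
Function('o')(J) = Add(116, Mul(-202, J)) (Function('o')(J) = Add(8, Add(Mul(-202, J), 108)) = Add(8, Add(108, Mul(-202, J))) = Add(116, Mul(-202, J)))
Pow(Add(Function('o')(-17), Function('Y')(-199)), Rational(1, 2)) = Pow(Add(Add(116, Mul(-202, -17)), -199), Rational(1, 2)) = Pow(Add(Add(116, 3434), -199), Rational(1, 2)) = Pow(Add(3550, -199), Rational(1, 2)) = Pow(3351, Rational(1, 2))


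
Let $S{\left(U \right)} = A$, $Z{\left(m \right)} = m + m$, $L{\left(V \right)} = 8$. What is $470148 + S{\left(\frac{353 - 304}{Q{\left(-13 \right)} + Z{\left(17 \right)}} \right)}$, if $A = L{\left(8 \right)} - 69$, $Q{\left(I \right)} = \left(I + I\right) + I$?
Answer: $470087$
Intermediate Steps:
$Q{\left(I \right)} = 3 I$ ($Q{\left(I \right)} = 2 I + I = 3 I$)
$A = -61$ ($A = 8 - 69 = -61$)
$Z{\left(m \right)} = 2 m$
$S{\left(U \right)} = -61$
$470148 + S{\left(\frac{353 - 304}{Q{\left(-13 \right)} + Z{\left(17 \right)}} \right)} = 470148 - 61 = 470087$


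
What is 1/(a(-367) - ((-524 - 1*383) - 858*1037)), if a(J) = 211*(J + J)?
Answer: 1/735779 ≈ 1.3591e-6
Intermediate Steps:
a(J) = 422*J (a(J) = 211*(2*J) = 422*J)
1/(a(-367) - ((-524 - 1*383) - 858*1037)) = 1/(422*(-367) - ((-524 - 1*383) - 858*1037)) = 1/(-154874 - ((-524 - 383) - 889746)) = 1/(-154874 - (-907 - 889746)) = 1/(-154874 - 1*(-890653)) = 1/(-154874 + 890653) = 1/735779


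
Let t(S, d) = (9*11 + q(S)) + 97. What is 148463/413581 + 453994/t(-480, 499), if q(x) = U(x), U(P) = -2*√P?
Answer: 657278459577/297896486 + 226997*I*√30/2521 ≈ 2206.4 + 493.18*I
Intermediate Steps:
q(x) = -2*√x
t(S, d) = 196 - 2*√S (t(S, d) = (9*11 - 2*√S) + 97 = (99 - 2*√S) + 97 = 196 - 2*√S)
148463/413581 + 453994/t(-480, 499) = 148463/413581 + 453994/(196 - 8*I*√30) = 148463*(1/413581) + 453994/(196 - 8*I*√30) = 21209/59083 + 453994/(196 - 8*I*√30)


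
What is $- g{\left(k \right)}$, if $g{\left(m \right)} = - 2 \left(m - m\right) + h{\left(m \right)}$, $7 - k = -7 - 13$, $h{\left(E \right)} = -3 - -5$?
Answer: $-2$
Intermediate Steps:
$h{\left(E \right)} = 2$ ($h{\left(E \right)} = -3 + 5 = 2$)
$k = 27$ ($k = 7 - \left(-7 - 13\right) = 7 - -20 = 7 + 20 = 27$)
$g{\left(m \right)} = 2$ ($g{\left(m \right)} = - 2 \left(m - m\right) + 2 = \left(-2\right) 0 + 2 = 0 + 2 = 2$)
$- g{\left(k \right)} = \left(-1\right) 2 = -2$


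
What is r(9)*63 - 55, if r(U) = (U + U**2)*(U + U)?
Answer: 102005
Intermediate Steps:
r(U) = 2*U*(U + U**2) (r(U) = (U + U**2)*(2*U) = 2*U*(U + U**2))
r(9)*63 - 55 = (2*9**2*(1 + 9))*63 - 55 = (2*81*10)*63 - 55 = 1620*63 - 55 = 102060 - 55 = 102005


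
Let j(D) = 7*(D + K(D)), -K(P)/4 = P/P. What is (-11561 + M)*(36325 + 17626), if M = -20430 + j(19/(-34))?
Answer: -58740715829/34 ≈ -1.7277e+9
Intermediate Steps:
K(P) = -4 (K(P) = -4*P/P = -4*1 = -4)
j(D) = -28 + 7*D (j(D) = 7*(D - 4) = 7*(-4 + D) = -28 + 7*D)
M = -695705/34 (M = -20430 + (-28 + 7*(19/(-34))) = -20430 + (-28 + 7*(19*(-1/34))) = -20430 + (-28 + 7*(-19/34)) = -20430 + (-28 - 133/34) = -20430 - 1085/34 = -695705/34 ≈ -20462.)
(-11561 + M)*(36325 + 17626) = (-11561 - 695705/34)*(36325 + 17626) = -1088779/34*53951 = -58740715829/34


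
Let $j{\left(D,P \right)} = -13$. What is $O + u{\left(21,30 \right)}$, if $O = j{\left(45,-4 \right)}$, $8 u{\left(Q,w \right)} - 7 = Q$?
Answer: $- \frac{19}{2} \approx -9.5$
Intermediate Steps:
$u{\left(Q,w \right)} = \frac{7}{8} + \frac{Q}{8}$
$O = -13$
$O + u{\left(21,30 \right)} = -13 + \left(\frac{7}{8} + \frac{1}{8} \cdot 21\right) = -13 + \left(\frac{7}{8} + \frac{21}{8}\right) = -13 + \frac{7}{2} = - \frac{19}{2}$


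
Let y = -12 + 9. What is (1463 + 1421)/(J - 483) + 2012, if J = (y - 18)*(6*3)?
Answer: 247064/123 ≈ 2008.7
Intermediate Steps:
y = -3
J = -378 (J = (-3 - 18)*(6*3) = -21*18 = -378)
(1463 + 1421)/(J - 483) + 2012 = (1463 + 1421)/(-378 - 483) + 2012 = 2884/(-861) + 2012 = 2884*(-1/861) + 2012 = -412/123 + 2012 = 247064/123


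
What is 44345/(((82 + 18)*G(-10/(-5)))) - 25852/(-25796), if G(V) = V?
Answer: 57454701/257960 ≈ 222.73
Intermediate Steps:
44345/(((82 + 18)*G(-10/(-5)))) - 25852/(-25796) = 44345/(((82 + 18)*(-10/(-5)))) - 25852/(-25796) = 44345/((100*(-10*(-⅕)))) - 25852*(-1/25796) = 44345/((100*2)) + 6463/6449 = 44345/200 + 6463/6449 = 44345*(1/200) + 6463/6449 = 8869/40 + 6463/6449 = 57454701/257960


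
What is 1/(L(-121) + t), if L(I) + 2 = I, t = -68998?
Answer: -1/69121 ≈ -1.4467e-5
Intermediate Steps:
L(I) = -2 + I
1/(L(-121) + t) = 1/((-2 - 121) - 68998) = 1/(-123 - 68998) = 1/(-69121) = -1/69121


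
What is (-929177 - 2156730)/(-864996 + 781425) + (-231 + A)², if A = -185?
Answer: 14465548883/83571 ≈ 1.7309e+5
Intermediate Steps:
(-929177 - 2156730)/(-864996 + 781425) + (-231 + A)² = (-929177 - 2156730)/(-864996 + 781425) + (-231 - 185)² = -3085907/(-83571) + (-416)² = -3085907*(-1/83571) + 173056 = 3085907/83571 + 173056 = 14465548883/83571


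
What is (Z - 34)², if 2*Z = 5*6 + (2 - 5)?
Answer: 1681/4 ≈ 420.25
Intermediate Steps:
Z = 27/2 (Z = (5*6 + (2 - 5))/2 = (30 - 3)/2 = (½)*27 = 27/2 ≈ 13.500)
(Z - 34)² = (27/2 - 34)² = (-41/2)² = 1681/4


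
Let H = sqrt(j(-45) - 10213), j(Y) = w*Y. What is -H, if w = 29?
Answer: -I*sqrt(11518) ≈ -107.32*I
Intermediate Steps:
j(Y) = 29*Y
H = I*sqrt(11518) (H = sqrt(29*(-45) - 10213) = sqrt(-1305 - 10213) = sqrt(-11518) = I*sqrt(11518) ≈ 107.32*I)
-H = -I*sqrt(11518)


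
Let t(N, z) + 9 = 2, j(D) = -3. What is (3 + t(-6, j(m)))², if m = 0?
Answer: 16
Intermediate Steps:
t(N, z) = -7 (t(N, z) = -9 + 2 = -7)
(3 + t(-6, j(m)))² = (3 - 7)² = (-4)² = 16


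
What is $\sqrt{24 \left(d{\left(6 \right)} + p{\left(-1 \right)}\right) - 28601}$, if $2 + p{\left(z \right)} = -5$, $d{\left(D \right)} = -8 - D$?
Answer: $i \sqrt{29105} \approx 170.6 i$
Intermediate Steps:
$p{\left(z \right)} = -7$ ($p{\left(z \right)} = -2 - 5 = -7$)
$\sqrt{24 \left(d{\left(6 \right)} + p{\left(-1 \right)}\right) - 28601} = \sqrt{24 \left(\left(-8 - 6\right) - 7\right) - 28601} = \sqrt{24 \left(-14 - 7\right) - 28601} = \sqrt{24 \left(-21\right) - 28601} = \sqrt{-504 - 28601} = \sqrt{-29105} = i \sqrt{29105}$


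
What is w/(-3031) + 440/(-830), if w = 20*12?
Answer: -153284/251573 ≈ -0.60930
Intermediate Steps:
w = 240
w/(-3031) + 440/(-830) = 240/(-3031) + 440/(-830) = 240*(-1/3031) + 440*(-1/830) = -240/3031 - 44/83 = -153284/251573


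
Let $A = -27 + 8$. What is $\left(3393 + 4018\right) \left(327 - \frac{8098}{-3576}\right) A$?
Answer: $- \frac{82897778525}{1788} \approx -4.6363 \cdot 10^{7}$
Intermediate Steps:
$A = -19$
$\left(3393 + 4018\right) \left(327 - \frac{8098}{-3576}\right) A = \left(3393 + 4018\right) \left(327 - \frac{8098}{-3576}\right) \left(-19\right) = 7411 \left(327 - - \frac{4049}{1788}\right) \left(-19\right) = 7411 \left(327 + \frac{4049}{1788}\right) \left(-19\right) = 7411 \cdot \frac{588725}{1788} \left(-19\right) = \frac{4363040975}{1788} \left(-19\right) = - \frac{82897778525}{1788}$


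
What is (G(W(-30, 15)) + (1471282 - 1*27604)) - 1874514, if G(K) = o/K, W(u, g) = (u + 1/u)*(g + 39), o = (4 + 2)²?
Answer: -388183256/901 ≈ -4.3084e+5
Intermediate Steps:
o = 36 (o = 6² = 36)
W(u, g) = (39 + g)*(u + 1/u) (W(u, g) = (u + 1/u)*(39 + g) = (39 + g)*(u + 1/u))
G(K) = 36/K
(G(W(-30, 15)) + (1471282 - 1*27604)) - 1874514 = (36/(((39 + 15 + (-30)²*(39 + 15))/(-30))) + (1471282 - 1*27604)) - 1874514 = (36/((-(39 + 15 + 900*54)/30)) + (1471282 - 27604)) - 1874514 = (36/((-(39 + 15 + 48600)/30)) + 1443678) - 1874514 = (36/((-1/30*48654)) + 1443678) - 1874514 = (36/(-8109/5) + 1443678) - 1874514 = (36*(-5/8109) + 1443678) - 1874514 = (-20/901 + 1443678) - 1874514 = 1300753858/901 - 1874514 = -388183256/901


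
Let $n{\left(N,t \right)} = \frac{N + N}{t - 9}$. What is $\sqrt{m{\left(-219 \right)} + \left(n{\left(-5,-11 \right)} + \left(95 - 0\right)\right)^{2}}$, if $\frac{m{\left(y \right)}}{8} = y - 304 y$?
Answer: $\frac{\sqrt{2159905}}{2} \approx 734.83$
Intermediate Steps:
$m{\left(y \right)} = - 2424 y$ ($m{\left(y \right)} = 8 \left(y - 304 y\right) = 8 \left(- 303 y\right) = - 2424 y$)
$n{\left(N,t \right)} = \frac{2 N}{-9 + t}$
$\sqrt{m{\left(-219 \right)} + \left(n{\left(-5,-11 \right)} + \left(95 - 0\right)\right)^{2}} = \sqrt{\left(-2424\right) \left(-219\right) + \left(2 \left(-5\right) \frac{1}{-9 - 11} + \left(95 - 0\right)\right)^{2}} = \sqrt{530856 + \left(2 \left(-5\right) \frac{1}{-20} + \left(95 + 0\right)\right)^{2}} = \sqrt{530856 + \left(2 \left(-5\right) \left(- \frac{1}{20}\right) + 95\right)^{2}} = \sqrt{530856 + \left(\frac{1}{2} + 95\right)^{2}} = \sqrt{530856 + \left(\frac{191}{2}\right)^{2}} = \sqrt{530856 + \frac{36481}{4}} = \sqrt{\frac{2159905}{4}} = \frac{\sqrt{2159905}}{2}$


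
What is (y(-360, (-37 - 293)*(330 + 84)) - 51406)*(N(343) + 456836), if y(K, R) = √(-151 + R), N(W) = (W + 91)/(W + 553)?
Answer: -751492362105/32 + 29237535*I*√136771/64 ≈ -2.3484e+10 + 1.6895e+8*I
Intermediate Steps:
N(W) = (91 + W)/(553 + W)
(y(-360, (-37 - 293)*(330 + 84)) - 51406)*(N(343) + 456836) = (√(-151 + (-37 - 293)*(330 + 84)) - 51406)*((91 + 343)/(553 + 343) + 456836) = (√(-151 - 330*414) - 51406)*(434/896 + 456836) = (√(-151 - 136620) - 51406)*((1/896)*434 + 456836) = (√(-136771) - 51406)*(31/64 + 456836) = (I*√136771 - 51406)*(29237535/64) = (-51406 + I*√136771)*(29237535/64) = -751492362105/32 + 29237535*I*√136771/64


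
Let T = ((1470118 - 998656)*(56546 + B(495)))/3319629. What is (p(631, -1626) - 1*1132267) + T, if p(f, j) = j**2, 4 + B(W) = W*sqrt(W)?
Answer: 1681546159155/1106543 + 233373690*sqrt(55)/1106543 ≈ 1.5212e+6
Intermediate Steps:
B(W) = -4 + W**(3/2) (B(W) = -4 + W*sqrt(W) = -4 + W**(3/2))
T = 8885801468/1106543 + 233373690*sqrt(55)/1106543 (T = ((1470118 - 998656)*(56546 + (-4 + 495**(3/2))))/3319629 = (471462*(56546 + (-4 + 1485*sqrt(55))))*(1/3319629) = (471462*(56542 + 1485*sqrt(55)))*(1/3319629) = (26657404404 + 700121070*sqrt(55))*(1/3319629) = 8885801468/1106543 + 233373690*sqrt(55)/1106543 ≈ 9594.3)
(p(631, -1626) - 1*1132267) + T = ((-1626)**2 - 1*1132267) + (8885801468/1106543 + 233373690*sqrt(55)/1106543) = (2643876 - 1132267) + (8885801468/1106543 + 233373690*sqrt(55)/1106543) = 1511609 + (8885801468/1106543 + 233373690*sqrt(55)/1106543) = 1681546159155/1106543 + 233373690*sqrt(55)/1106543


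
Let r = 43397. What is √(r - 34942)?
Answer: √8455 ≈ 91.951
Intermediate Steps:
√(r - 34942) = √(43397 - 34942) = √8455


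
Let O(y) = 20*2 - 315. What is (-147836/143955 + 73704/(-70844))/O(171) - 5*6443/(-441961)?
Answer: 24916614908871811/309874956137121375 ≈ 0.080409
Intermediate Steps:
O(y) = -275 (O(y) = 40 - 315 = -275)
(-147836/143955 + 73704/(-70844))/O(171) - 5*6443/(-441961) = (-147836/143955 + 73704/(-70844))/(-275) - 5*6443/(-441961) = (-147836*1/143955 + 73704*(-1/70844))*(-1/275) - 32215*(-1/441961) = (-147836/143955 - 18426/17711)*(-1/275) + 32215/441961 = -5270838226/2549587005*(-1/275) + 32215/441961 = 5270838226/701136426375 + 32215/441961 = 24916614908871811/309874956137121375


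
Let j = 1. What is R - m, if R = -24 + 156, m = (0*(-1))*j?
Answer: 132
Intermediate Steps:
m = 0 (m = (0*(-1))*1 = 0*1 = 0)
R = 132
R - m = 132 - 1*0 = 132 + 0 = 132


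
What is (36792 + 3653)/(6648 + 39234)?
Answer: 40445/45882 ≈ 0.88150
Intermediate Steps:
(36792 + 3653)/(6648 + 39234) = 40445/45882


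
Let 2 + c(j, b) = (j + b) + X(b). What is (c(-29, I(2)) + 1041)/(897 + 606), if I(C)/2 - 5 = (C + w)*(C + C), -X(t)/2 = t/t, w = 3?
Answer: 1058/1503 ≈ 0.70393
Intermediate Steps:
X(t) = -2 (X(t) = -2*t/t = -2*1 = -2)
I(C) = 10 + 4*C*(3 + C) (I(C) = 10 + 2*((C + 3)*(C + C)) = 10 + 2*((3 + C)*(2*C)) = 10 + 2*(2*C*(3 + C)) = 10 + 4*C*(3 + C))
c(j, b) = -4 + b + j (c(j, b) = -2 + ((j + b) - 2) = -2 + ((b + j) - 2) = -2 + (-2 + b + j) = -4 + b + j)
(c(-29, I(2)) + 1041)/(897 + 606) = ((-4 + (10 + 4*2**2 + 12*2) - 29) + 1041)/(897 + 606) = ((-4 + (10 + 4*4 + 24) - 29) + 1041)/1503 = ((-4 + (10 + 16 + 24) - 29) + 1041)/1503 = ((-4 + 50 - 29) + 1041)/1503 = (17 + 1041)/1503 = (1/1503)*1058 = 1058/1503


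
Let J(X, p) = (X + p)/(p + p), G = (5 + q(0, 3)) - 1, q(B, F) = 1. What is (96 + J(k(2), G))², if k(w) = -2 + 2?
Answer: 37249/4 ≈ 9312.3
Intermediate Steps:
k(w) = 0
G = 5 (G = (5 + 1) - 1 = 6 - 1 = 5)
J(X, p) = (X + p)/(2*p) (J(X, p) = (X + p)/((2*p)) = (X + p)*(1/(2*p)) = (X + p)/(2*p))
(96 + J(k(2), G))² = (96 + (½)*(0 + 5)/5)² = (96 + (½)*(⅕)*5)² = (96 + ½)² = (193/2)² = 37249/4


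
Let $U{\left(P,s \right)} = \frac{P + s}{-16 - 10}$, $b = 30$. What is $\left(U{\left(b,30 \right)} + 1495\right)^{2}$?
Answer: $\frac{376554025}{169} \approx 2.2281 \cdot 10^{6}$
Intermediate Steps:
$U{\left(P,s \right)} = - \frac{P}{26} - \frac{s}{26}$ ($U{\left(P,s \right)} = \frac{P + s}{-26} = \left(P + s\right) \left(- \frac{1}{26}\right) = - \frac{P}{26} - \frac{s}{26}$)
$\left(U{\left(b,30 \right)} + 1495\right)^{2} = \left(\left(\left(- \frac{1}{26}\right) 30 - \frac{15}{13}\right) + 1495\right)^{2} = \left(\left(- \frac{15}{13} - \frac{15}{13}\right) + 1495\right)^{2} = \left(- \frac{30}{13} + 1495\right)^{2} = \left(\frac{19405}{13}\right)^{2} = \frac{376554025}{169}$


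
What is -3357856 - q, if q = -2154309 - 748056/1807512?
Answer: -90642704042/75313 ≈ -1.2035e+6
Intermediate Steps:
q = -162247504886/75313 (q = -2154309 - 748056/1807512 = -2154309 - 1*31169/75313 = -2154309 - 31169/75313 = -162247504886/75313 ≈ -2.1543e+6)
-3357856 - q = -3357856 - 1*(-162247504886/75313) = -3357856 + 162247504886/75313 = -90642704042/75313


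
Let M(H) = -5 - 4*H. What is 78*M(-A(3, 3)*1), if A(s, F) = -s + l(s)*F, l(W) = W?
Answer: 1482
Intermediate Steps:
A(s, F) = -s + F*s (A(s, F) = -s + s*F = -s + F*s)
78*M(-A(3, 3)*1) = 78*(-5 - 4*(-3*(-1 + 3))) = 78*(-5 - 4*(-3*2)) = 78*(-5 - 4*(-1*6)) = 78*(-5 - (-24)) = 78*(-5 - 4*(-6)) = 78*(-5 + 24) = 78*19 = 1482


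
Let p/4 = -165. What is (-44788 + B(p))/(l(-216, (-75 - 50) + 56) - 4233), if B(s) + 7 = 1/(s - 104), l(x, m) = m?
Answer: 34223381/3286728 ≈ 10.413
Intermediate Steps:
p = -660 (p = 4*(-165) = -660)
B(s) = -7 + 1/(-104 + s) (B(s) = -7 + 1/(s - 104) = -7 + 1/(-104 + s))
(-44788 + B(p))/(l(-216, (-75 - 50) + 56) - 4233) = (-44788 + (729 - 7*(-660))/(-104 - 660))/(((-75 - 50) + 56) - 4233) = (-44788 + (729 + 4620)/(-764))/((-125 + 56) - 4233) = (-44788 - 1/764*5349)/(-69 - 4233) = (-44788 - 5349/764)/(-4302) = -34223381/764*(-1/4302) = 34223381/3286728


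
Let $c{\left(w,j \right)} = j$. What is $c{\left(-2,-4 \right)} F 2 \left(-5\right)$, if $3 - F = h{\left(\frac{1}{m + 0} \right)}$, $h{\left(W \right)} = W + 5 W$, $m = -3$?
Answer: $200$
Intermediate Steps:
$h{\left(W \right)} = 6 W$
$F = 5$ ($F = 3 - \frac{6}{-3 + 0} = 3 - \frac{6}{-3} = 3 - 6 \left(- \frac{1}{3}\right) = 3 - -2 = 3 + 2 = 5$)
$c{\left(-2,-4 \right)} F 2 \left(-5\right) = \left(-4\right) 5 \cdot 2 \left(-5\right) = \left(-20\right) \left(-10\right) = 200$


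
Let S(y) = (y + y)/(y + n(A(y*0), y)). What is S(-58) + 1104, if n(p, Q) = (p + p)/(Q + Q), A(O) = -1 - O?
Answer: 3719480/3363 ≈ 1106.0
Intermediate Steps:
n(p, Q) = p/Q (n(p, Q) = (2*p)/((2*Q)) = (2*p)*(1/(2*Q)) = p/Q)
S(y) = 2*y/(y - 1/y) (S(y) = (y + y)/(y + (-1 - y*0)/y) = (2*y)/(y + (-1 - 1*0)/y) = (2*y)/(y + (-1 + 0)/y) = (2*y)/(y - 1/y) = 2*y/(y - 1/y))
S(-58) + 1104 = 2*(-58)²/(-1 + (-58)²) + 1104 = 2*3364/(-1 + 3364) + 1104 = 2*3364/3363 + 1104 = 2*3364*(1/3363) + 1104 = 6728/3363 + 1104 = 3719480/3363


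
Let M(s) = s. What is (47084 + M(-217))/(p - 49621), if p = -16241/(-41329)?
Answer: -1936966243/2050770068 ≈ -0.94451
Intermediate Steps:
p = 16241/41329 (p = -16241*(-1/41329) = 16241/41329 ≈ 0.39297)
(47084 + M(-217))/(p - 49621) = (47084 - 217)/(16241/41329 - 49621) = 46867/(-2050770068/41329) = 46867*(-41329/2050770068) = -1936966243/2050770068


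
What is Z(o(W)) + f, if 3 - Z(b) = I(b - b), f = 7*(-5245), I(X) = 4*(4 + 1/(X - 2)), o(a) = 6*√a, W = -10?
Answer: -36726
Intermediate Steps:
I(X) = 16 + 4/(-2 + X) (I(X) = 4*(4 + 1/(-2 + X)) = 16 + 4/(-2 + X))
f = -36715
Z(b) = -11 (Z(b) = 3 - 4*(-7 + 4*(b - b))/(-2 + (b - b)) = 3 - 4*(-7 + 4*0)/(-2 + 0) = 3 - 4*(-7 + 0)/(-2) = 3 - 4*(-1)*(-7)/2 = 3 - 1*14 = 3 - 14 = -11)
Z(o(W)) + f = -11 - 36715 = -36726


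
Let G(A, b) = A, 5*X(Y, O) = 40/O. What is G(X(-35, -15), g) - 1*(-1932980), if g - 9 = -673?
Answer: 28994692/15 ≈ 1.9330e+6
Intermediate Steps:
g = -664 (g = 9 - 673 = -664)
X(Y, O) = 8/O (X(Y, O) = (40/O)/5 = 8/O)
G(X(-35, -15), g) - 1*(-1932980) = 8/(-15) - 1*(-1932980) = 8*(-1/15) + 1932980 = -8/15 + 1932980 = 28994692/15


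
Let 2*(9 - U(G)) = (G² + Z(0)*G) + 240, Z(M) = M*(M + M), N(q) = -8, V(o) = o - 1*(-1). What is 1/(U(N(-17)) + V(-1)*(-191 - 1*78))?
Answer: -1/143 ≈ -0.0069930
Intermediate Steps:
V(o) = 1 + o (V(o) = o + 1 = 1 + o)
Z(M) = 2*M² (Z(M) = M*(2*M) = 2*M²)
U(G) = -111 - G²/2 (U(G) = 9 - ((G² + (2*0²)*G) + 240)/2 = 9 - ((G² + (2*0)*G) + 240)/2 = 9 - ((G² + 0*G) + 240)/2 = 9 - ((G² + 0) + 240)/2 = 9 - (G² + 240)/2 = 9 - (240 + G²)/2 = 9 + (-120 - G²/2) = -111 - G²/2)
1/(U(N(-17)) + V(-1)*(-191 - 1*78)) = 1/((-111 - ½*(-8)²) + (1 - 1)*(-191 - 1*78)) = 1/((-111 - ½*64) + 0*(-191 - 78)) = 1/((-111 - 32) + 0*(-269)) = 1/(-143 + 0) = 1/(-143) = -1/143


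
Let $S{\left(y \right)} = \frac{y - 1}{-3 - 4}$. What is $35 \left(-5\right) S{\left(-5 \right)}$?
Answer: $-150$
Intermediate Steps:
$S{\left(y \right)} = \frac{1}{7} - \frac{y}{7}$ ($S{\left(y \right)} = \frac{-1 + y}{-7} = \left(-1 + y\right) \left(- \frac{1}{7}\right) = \frac{1}{7} - \frac{y}{7}$)
$35 \left(-5\right) S{\left(-5 \right)} = 35 \left(-5\right) \left(\frac{1}{7} - - \frac{5}{7}\right) = - 175 \left(\frac{1}{7} + \frac{5}{7}\right) = \left(-175\right) \frac{6}{7} = -150$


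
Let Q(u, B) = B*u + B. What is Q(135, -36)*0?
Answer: 0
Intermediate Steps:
Q(u, B) = B + B*u
Q(135, -36)*0 = -36*(1 + 135)*0 = -36*136*0 = -4896*0 = 0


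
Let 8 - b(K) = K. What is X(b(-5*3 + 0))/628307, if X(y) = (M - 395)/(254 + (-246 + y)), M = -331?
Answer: -726/19477517 ≈ -3.7274e-5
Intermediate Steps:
b(K) = 8 - K
X(y) = -726/(8 + y) (X(y) = (-331 - 395)/(254 + (-246 + y)) = -726/(8 + y))
X(b(-5*3 + 0))/628307 = -726/(8 + (8 - (-5*3 + 0)))/628307 = -726/(8 + (8 - (-15 + 0)))*(1/628307) = -726/(8 + (8 - 1*(-15)))*(1/628307) = -726/(8 + (8 + 15))*(1/628307) = -726/(8 + 23)*(1/628307) = -726/31*(1/628307) = -726*1/31*(1/628307) = -726/31*1/628307 = -726/19477517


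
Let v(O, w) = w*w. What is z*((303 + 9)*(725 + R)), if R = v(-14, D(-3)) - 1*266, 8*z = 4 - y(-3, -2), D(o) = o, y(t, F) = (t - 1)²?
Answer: -219024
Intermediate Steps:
y(t, F) = (-1 + t)²
v(O, w) = w²
z = -3/2 (z = (4 - (-1 - 3)²)/8 = (4 - 1*(-4)²)/8 = (4 - 1*16)/8 = (4 - 16)/8 = (⅛)*(-12) = -3/2 ≈ -1.5000)
R = -257 (R = (-3)² - 1*266 = 9 - 266 = -257)
z*((303 + 9)*(725 + R)) = -3*(303 + 9)*(725 - 257)/2 = -468*468 = -3/2*146016 = -219024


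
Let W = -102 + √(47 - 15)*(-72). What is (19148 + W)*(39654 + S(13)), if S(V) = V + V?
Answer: 755745280 - 11427840*√2 ≈ 7.3958e+8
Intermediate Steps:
S(V) = 2*V
W = -102 - 288*√2 (W = -102 + √32*(-72) = -102 + (4*√2)*(-72) = -102 - 288*√2 ≈ -509.29)
(19148 + W)*(39654 + S(13)) = (19148 + (-102 - 288*√2))*(39654 + 2*13) = (19046 - 288*√2)*(39654 + 26) = (19046 - 288*√2)*39680 = 755745280 - 11427840*√2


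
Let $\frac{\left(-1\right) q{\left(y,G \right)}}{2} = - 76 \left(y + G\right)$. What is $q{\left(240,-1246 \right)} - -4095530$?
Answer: $3942618$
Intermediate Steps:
$q{\left(y,G \right)} = 152 G + 152 y$ ($q{\left(y,G \right)} = - 2 \left(- 76 \left(y + G\right)\right) = - 2 \left(- 76 \left(G + y\right)\right) = - 2 \left(- 76 G - 76 y\right) = 152 G + 152 y$)
$q{\left(240,-1246 \right)} - -4095530 = \left(152 \left(-1246\right) + 152 \cdot 240\right) - -4095530 = \left(-189392 + 36480\right) + 4095530 = -152912 + 4095530 = 3942618$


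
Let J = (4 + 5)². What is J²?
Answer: 6561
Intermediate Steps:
J = 81 (J = 9² = 81)
J² = 81² = 6561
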